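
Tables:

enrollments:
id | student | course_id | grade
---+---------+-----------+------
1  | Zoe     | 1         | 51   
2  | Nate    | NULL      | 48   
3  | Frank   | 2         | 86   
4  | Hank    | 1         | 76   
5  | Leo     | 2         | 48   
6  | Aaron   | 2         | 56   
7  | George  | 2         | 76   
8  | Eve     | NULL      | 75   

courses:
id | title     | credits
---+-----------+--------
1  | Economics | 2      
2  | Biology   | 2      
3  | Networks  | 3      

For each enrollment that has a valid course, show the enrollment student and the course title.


INNER JOIN keeps only enrollments rows whose course_id matches an id in courses. Walk through each enrollment:
  - enrollment 1 (Zoe): course_id=1 -> matches Economics
  - enrollment 2 (Nate): course_id=NULL, no match -> dropped
  - enrollment 3 (Frank): course_id=2 -> matches Biology
  - enrollment 4 (Hank): course_id=1 -> matches Economics
  - enrollment 5 (Leo): course_id=2 -> matches Biology
  - enrollment 6 (Aaron): course_id=2 -> matches Biology
  - enrollment 7 (George): course_id=2 -> matches Biology
  - enrollment 8 (Eve): course_id=NULL, no match -> dropped
So 2 of 8 rows are dropped.

SQL:
SELECT a.student, b.title AS course
FROM enrollments a
INNER JOIN courses b ON a.course_id = b.id

Result:
student | course   
--------+----------
Zoe     | Economics
Frank   | Biology  
Hank    | Economics
Leo     | Biology  
Aaron   | Biology  
George  | Biology  


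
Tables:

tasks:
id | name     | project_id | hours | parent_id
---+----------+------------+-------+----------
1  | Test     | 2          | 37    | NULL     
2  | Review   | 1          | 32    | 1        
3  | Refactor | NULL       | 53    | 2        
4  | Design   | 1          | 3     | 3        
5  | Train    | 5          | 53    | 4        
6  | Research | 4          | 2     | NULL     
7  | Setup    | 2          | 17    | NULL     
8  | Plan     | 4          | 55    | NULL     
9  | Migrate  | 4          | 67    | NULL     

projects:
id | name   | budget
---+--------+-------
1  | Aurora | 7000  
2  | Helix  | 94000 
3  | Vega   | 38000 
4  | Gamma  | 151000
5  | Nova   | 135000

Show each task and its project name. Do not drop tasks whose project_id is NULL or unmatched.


LEFT JOIN keeps every row from tasks (the left table); where project_id has no match in projects, the project columns become NULL. Walk through each task:
  - task 1 (Test): project_id=2 -> matches Helix
  - task 2 (Review): project_id=1 -> matches Aurora
  - task 3 (Refactor): project_id=NULL, no match -> kept with NULL
  - task 4 (Design): project_id=1 -> matches Aurora
  - task 5 (Train): project_id=5 -> matches Nova
  - task 6 (Research): project_id=4 -> matches Gamma
  - task 7 (Setup): project_id=2 -> matches Helix
  - task 8 (Plan): project_id=4 -> matches Gamma
  - task 9 (Migrate): project_id=4 -> matches Gamma
All 9 rows appear; 1 has NULL project.

SQL:
SELECT a.name, b.name AS project
FROM tasks a
LEFT JOIN projects b ON a.project_id = b.id

Result:
name     | project
---------+--------
Test     | Helix  
Review   | Aurora 
Refactor | NULL   
Design   | Aurora 
Train    | Nova   
Research | Gamma  
Setup    | Helix  
Plan     | Gamma  
Migrate  | Gamma  


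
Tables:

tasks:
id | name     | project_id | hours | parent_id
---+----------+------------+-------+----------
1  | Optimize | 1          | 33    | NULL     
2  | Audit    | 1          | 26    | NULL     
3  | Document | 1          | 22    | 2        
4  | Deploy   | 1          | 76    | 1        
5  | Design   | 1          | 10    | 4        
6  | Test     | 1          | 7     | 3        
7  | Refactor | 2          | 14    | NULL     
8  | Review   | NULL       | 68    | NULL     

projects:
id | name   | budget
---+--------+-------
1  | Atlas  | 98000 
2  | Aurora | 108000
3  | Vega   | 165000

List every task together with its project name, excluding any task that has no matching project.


INNER JOIN keeps only tasks rows whose project_id matches an id in projects. Walk through each task:
  - task 1 (Optimize): project_id=1 -> matches Atlas
  - task 2 (Audit): project_id=1 -> matches Atlas
  - task 3 (Document): project_id=1 -> matches Atlas
  - task 4 (Deploy): project_id=1 -> matches Atlas
  - task 5 (Design): project_id=1 -> matches Atlas
  - task 6 (Test): project_id=1 -> matches Atlas
  - task 7 (Refactor): project_id=2 -> matches Aurora
  - task 8 (Review): project_id=NULL, no match -> dropped
So 1 of 8 rows is dropped.

SQL:
SELECT a.name, b.name AS project
FROM tasks a
INNER JOIN projects b ON a.project_id = b.id

Result:
name     | project
---------+--------
Optimize | Atlas  
Audit    | Atlas  
Document | Atlas  
Deploy   | Atlas  
Design   | Atlas  
Test     | Atlas  
Refactor | Aurora 


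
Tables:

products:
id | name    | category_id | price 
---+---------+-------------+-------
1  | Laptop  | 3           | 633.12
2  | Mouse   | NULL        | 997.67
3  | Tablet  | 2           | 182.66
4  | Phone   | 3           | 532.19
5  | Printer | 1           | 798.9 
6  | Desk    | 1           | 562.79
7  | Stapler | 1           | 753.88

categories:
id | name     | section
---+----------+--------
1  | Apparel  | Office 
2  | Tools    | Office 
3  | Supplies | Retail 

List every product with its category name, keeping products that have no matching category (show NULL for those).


LEFT JOIN keeps every row from products (the left table); where category_id has no match in categories, the category columns become NULL. Walk through each product:
  - product 1 (Laptop): category_id=3 -> matches Supplies
  - product 2 (Mouse): category_id=NULL, no match -> kept with NULL
  - product 3 (Tablet): category_id=2 -> matches Tools
  - product 4 (Phone): category_id=3 -> matches Supplies
  - product 5 (Printer): category_id=1 -> matches Apparel
  - product 6 (Desk): category_id=1 -> matches Apparel
  - product 7 (Stapler): category_id=1 -> matches Apparel
All 7 rows appear; 1 has NULL category.

SQL:
SELECT a.name, b.name AS category
FROM products a
LEFT JOIN categories b ON a.category_id = b.id

Result:
name    | category
--------+---------
Laptop  | Supplies
Mouse   | NULL    
Tablet  | Tools   
Phone   | Supplies
Printer | Apparel 
Desk    | Apparel 
Stapler | Apparel 


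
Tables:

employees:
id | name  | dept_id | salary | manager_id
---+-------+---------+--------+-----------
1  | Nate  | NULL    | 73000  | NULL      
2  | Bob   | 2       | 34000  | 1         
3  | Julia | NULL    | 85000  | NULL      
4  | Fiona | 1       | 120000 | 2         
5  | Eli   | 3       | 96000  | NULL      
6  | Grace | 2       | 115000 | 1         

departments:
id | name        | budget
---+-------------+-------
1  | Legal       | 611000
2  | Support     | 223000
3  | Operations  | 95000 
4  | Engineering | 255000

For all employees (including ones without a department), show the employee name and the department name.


LEFT JOIN keeps every row from employees (the left table); where dept_id has no match in departments, the department columns become NULL. Walk through each employee:
  - employee 1 (Nate): dept_id=NULL, no match -> kept with NULL
  - employee 2 (Bob): dept_id=2 -> matches Support
  - employee 3 (Julia): dept_id=NULL, no match -> kept with NULL
  - employee 4 (Fiona): dept_id=1 -> matches Legal
  - employee 5 (Eli): dept_id=3 -> matches Operations
  - employee 6 (Grace): dept_id=2 -> matches Support
All 6 rows appear; 2 have NULL department.

SQL:
SELECT a.name, b.name AS department
FROM employees a
LEFT JOIN departments b ON a.dept_id = b.id

Result:
name  | department
------+-----------
Nate  | NULL      
Bob   | Support   
Julia | NULL      
Fiona | Legal     
Eli   | Operations
Grace | Support   


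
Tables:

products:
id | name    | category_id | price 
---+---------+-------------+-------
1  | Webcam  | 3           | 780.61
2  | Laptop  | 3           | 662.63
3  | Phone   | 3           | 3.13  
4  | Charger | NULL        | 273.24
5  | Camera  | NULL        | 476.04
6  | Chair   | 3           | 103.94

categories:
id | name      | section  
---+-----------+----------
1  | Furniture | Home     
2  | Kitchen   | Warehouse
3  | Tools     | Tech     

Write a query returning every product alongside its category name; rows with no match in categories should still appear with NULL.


LEFT JOIN keeps every row from products (the left table); where category_id has no match in categories, the category columns become NULL. Walk through each product:
  - product 1 (Webcam): category_id=3 -> matches Tools
  - product 2 (Laptop): category_id=3 -> matches Tools
  - product 3 (Phone): category_id=3 -> matches Tools
  - product 4 (Charger): category_id=NULL, no match -> kept with NULL
  - product 5 (Camera): category_id=NULL, no match -> kept with NULL
  - product 6 (Chair): category_id=3 -> matches Tools
All 6 rows appear; 2 have NULL category.

SQL:
SELECT a.name, b.name AS category
FROM products a
LEFT JOIN categories b ON a.category_id = b.id

Result:
name    | category
--------+---------
Webcam  | Tools   
Laptop  | Tools   
Phone   | Tools   
Charger | NULL    
Camera  | NULL    
Chair   | Tools   


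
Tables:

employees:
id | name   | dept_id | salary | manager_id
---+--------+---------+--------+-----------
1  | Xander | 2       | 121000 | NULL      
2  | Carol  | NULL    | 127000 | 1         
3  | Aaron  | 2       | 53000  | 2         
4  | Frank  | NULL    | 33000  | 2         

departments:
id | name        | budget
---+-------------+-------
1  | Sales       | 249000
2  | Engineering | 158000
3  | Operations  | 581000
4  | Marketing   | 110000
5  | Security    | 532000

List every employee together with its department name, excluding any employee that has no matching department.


INNER JOIN keeps only employees rows whose dept_id matches an id in departments. Walk through each employee:
  - employee 1 (Xander): dept_id=2 -> matches Engineering
  - employee 2 (Carol): dept_id=NULL, no match -> dropped
  - employee 3 (Aaron): dept_id=2 -> matches Engineering
  - employee 4 (Frank): dept_id=NULL, no match -> dropped
So 2 of 4 rows are dropped.

SQL:
SELECT a.name, b.name AS department
FROM employees a
INNER JOIN departments b ON a.dept_id = b.id

Result:
name   | department 
-------+------------
Xander | Engineering
Aaron  | Engineering


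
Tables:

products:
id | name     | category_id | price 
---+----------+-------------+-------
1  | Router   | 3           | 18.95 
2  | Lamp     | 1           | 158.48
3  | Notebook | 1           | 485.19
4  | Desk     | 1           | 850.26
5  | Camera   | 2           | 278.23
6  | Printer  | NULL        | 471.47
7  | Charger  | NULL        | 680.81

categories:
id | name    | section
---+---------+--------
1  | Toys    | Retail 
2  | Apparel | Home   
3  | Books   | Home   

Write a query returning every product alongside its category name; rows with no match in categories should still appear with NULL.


LEFT JOIN keeps every row from products (the left table); where category_id has no match in categories, the category columns become NULL. Walk through each product:
  - product 1 (Router): category_id=3 -> matches Books
  - product 2 (Lamp): category_id=1 -> matches Toys
  - product 3 (Notebook): category_id=1 -> matches Toys
  - product 4 (Desk): category_id=1 -> matches Toys
  - product 5 (Camera): category_id=2 -> matches Apparel
  - product 6 (Printer): category_id=NULL, no match -> kept with NULL
  - product 7 (Charger): category_id=NULL, no match -> kept with NULL
All 7 rows appear; 2 have NULL category.

SQL:
SELECT a.name, b.name AS category
FROM products a
LEFT JOIN categories b ON a.category_id = b.id

Result:
name     | category
---------+---------
Router   | Books   
Lamp     | Toys    
Notebook | Toys    
Desk     | Toys    
Camera   | Apparel 
Printer  | NULL    
Charger  | NULL    


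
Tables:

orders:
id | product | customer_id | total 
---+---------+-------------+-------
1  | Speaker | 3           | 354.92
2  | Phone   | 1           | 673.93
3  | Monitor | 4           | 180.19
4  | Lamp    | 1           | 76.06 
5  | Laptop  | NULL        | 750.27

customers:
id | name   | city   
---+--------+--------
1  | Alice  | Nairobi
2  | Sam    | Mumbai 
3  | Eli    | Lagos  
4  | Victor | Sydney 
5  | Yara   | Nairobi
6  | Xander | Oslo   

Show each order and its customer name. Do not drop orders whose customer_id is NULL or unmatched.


LEFT JOIN keeps every row from orders (the left table); where customer_id has no match in customers, the customer columns become NULL. Walk through each order:
  - order 1 (Speaker): customer_id=3 -> matches Eli
  - order 2 (Phone): customer_id=1 -> matches Alice
  - order 3 (Monitor): customer_id=4 -> matches Victor
  - order 4 (Lamp): customer_id=1 -> matches Alice
  - order 5 (Laptop): customer_id=NULL, no match -> kept with NULL
All 5 rows appear; 1 has NULL customer.

SQL:
SELECT a.product, b.name AS customer
FROM orders a
LEFT JOIN customers b ON a.customer_id = b.id

Result:
product | customer
--------+---------
Speaker | Eli     
Phone   | Alice   
Monitor | Victor  
Lamp    | Alice   
Laptop  | NULL    


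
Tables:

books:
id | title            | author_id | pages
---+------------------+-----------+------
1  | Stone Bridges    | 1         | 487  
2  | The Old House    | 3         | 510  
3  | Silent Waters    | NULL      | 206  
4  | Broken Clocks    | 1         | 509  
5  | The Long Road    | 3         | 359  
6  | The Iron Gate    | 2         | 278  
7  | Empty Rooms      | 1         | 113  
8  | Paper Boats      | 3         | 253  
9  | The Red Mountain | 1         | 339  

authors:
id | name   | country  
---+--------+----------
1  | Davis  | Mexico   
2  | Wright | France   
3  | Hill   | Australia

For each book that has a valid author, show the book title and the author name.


INNER JOIN keeps only books rows whose author_id matches an id in authors. Walk through each book:
  - book 1 (Stone Bridges): author_id=1 -> matches Davis
  - book 2 (The Old House): author_id=3 -> matches Hill
  - book 3 (Silent Waters): author_id=NULL, no match -> dropped
  - book 4 (Broken Clocks): author_id=1 -> matches Davis
  - book 5 (The Long Road): author_id=3 -> matches Hill
  - book 6 (The Iron Gate): author_id=2 -> matches Wright
  - book 7 (Empty Rooms): author_id=1 -> matches Davis
  - book 8 (Paper Boats): author_id=3 -> matches Hill
  - book 9 (The Red Mountain): author_id=1 -> matches Davis
So 1 of 9 rows is dropped.

SQL:
SELECT a.title, b.name AS author
FROM books a
INNER JOIN authors b ON a.author_id = b.id

Result:
title            | author
-----------------+-------
Stone Bridges    | Davis 
The Old House    | Hill  
Broken Clocks    | Davis 
The Long Road    | Hill  
The Iron Gate    | Wright
Empty Rooms      | Davis 
Paper Boats      | Hill  
The Red Mountain | Davis 


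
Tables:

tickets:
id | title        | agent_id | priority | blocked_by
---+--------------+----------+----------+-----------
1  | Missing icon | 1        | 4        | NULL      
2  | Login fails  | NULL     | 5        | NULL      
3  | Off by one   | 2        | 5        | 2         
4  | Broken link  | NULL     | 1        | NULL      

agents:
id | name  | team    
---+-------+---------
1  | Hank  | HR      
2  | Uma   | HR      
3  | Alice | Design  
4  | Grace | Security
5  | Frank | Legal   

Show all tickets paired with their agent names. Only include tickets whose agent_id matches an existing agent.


INNER JOIN keeps only tickets rows whose agent_id matches an id in agents. Walk through each ticket:
  - ticket 1 (Missing icon): agent_id=1 -> matches Hank
  - ticket 2 (Login fails): agent_id=NULL, no match -> dropped
  - ticket 3 (Off by one): agent_id=2 -> matches Uma
  - ticket 4 (Broken link): agent_id=NULL, no match -> dropped
So 2 of 4 rows are dropped.

SQL:
SELECT a.title, b.name AS agent
FROM tickets a
INNER JOIN agents b ON a.agent_id = b.id

Result:
title        | agent
-------------+------
Missing icon | Hank 
Off by one   | Uma  


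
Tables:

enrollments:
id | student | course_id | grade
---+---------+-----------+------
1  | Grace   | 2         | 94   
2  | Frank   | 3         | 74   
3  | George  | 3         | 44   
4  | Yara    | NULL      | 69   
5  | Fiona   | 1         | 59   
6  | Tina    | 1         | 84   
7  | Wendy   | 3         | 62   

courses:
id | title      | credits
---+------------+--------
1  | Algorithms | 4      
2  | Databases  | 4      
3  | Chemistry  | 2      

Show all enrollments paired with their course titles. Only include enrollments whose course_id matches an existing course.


INNER JOIN keeps only enrollments rows whose course_id matches an id in courses. Walk through each enrollment:
  - enrollment 1 (Grace): course_id=2 -> matches Databases
  - enrollment 2 (Frank): course_id=3 -> matches Chemistry
  - enrollment 3 (George): course_id=3 -> matches Chemistry
  - enrollment 4 (Yara): course_id=NULL, no match -> dropped
  - enrollment 5 (Fiona): course_id=1 -> matches Algorithms
  - enrollment 6 (Tina): course_id=1 -> matches Algorithms
  - enrollment 7 (Wendy): course_id=3 -> matches Chemistry
So 1 of 7 rows is dropped.

SQL:
SELECT a.student, b.title AS course
FROM enrollments a
INNER JOIN courses b ON a.course_id = b.id

Result:
student | course    
--------+-----------
Grace   | Databases 
Frank   | Chemistry 
George  | Chemistry 
Fiona   | Algorithms
Tina    | Algorithms
Wendy   | Chemistry 


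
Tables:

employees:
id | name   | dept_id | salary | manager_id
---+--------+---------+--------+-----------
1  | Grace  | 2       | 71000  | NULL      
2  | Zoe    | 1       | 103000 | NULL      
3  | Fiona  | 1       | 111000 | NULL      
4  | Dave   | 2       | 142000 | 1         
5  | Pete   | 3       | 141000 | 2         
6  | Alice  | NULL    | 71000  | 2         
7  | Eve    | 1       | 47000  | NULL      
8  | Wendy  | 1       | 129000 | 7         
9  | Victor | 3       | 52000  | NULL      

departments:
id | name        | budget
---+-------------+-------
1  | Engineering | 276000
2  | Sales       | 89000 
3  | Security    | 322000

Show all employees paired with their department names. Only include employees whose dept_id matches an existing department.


INNER JOIN keeps only employees rows whose dept_id matches an id in departments. Walk through each employee:
  - employee 1 (Grace): dept_id=2 -> matches Sales
  - employee 2 (Zoe): dept_id=1 -> matches Engineering
  - employee 3 (Fiona): dept_id=1 -> matches Engineering
  - employee 4 (Dave): dept_id=2 -> matches Sales
  - employee 5 (Pete): dept_id=3 -> matches Security
  - employee 6 (Alice): dept_id=NULL, no match -> dropped
  - employee 7 (Eve): dept_id=1 -> matches Engineering
  - employee 8 (Wendy): dept_id=1 -> matches Engineering
  - employee 9 (Victor): dept_id=3 -> matches Security
So 1 of 9 rows is dropped.

SQL:
SELECT a.name, b.name AS department
FROM employees a
INNER JOIN departments b ON a.dept_id = b.id

Result:
name   | department 
-------+------------
Grace  | Sales      
Zoe    | Engineering
Fiona  | Engineering
Dave   | Sales      
Pete   | Security   
Eve    | Engineering
Wendy  | Engineering
Victor | Security   


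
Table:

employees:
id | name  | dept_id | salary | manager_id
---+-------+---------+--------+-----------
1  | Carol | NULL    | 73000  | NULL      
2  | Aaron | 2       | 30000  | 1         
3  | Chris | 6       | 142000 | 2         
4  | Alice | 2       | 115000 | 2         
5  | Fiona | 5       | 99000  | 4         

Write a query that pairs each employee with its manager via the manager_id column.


This is a self-join: employees is joined to a second copy of itself, matching each row's manager_id to another row's id. Use LEFT JOIN so rows with manager_id=NULL are kept.
  - employee 1 (Carol): manager_id=NULL -> NULL
  - employee 2 (Aaron): manager_id=1 -> Carol
  - employee 3 (Chris): manager_id=2 -> Aaron
  - employee 4 (Alice): manager_id=2 -> Aaron
  - employee 5 (Fiona): manager_id=4 -> Alice

SQL:
SELECT a.name AS item, b.name AS manager
FROM employees a
LEFT JOIN employees b ON a.manager_id = b.id

Result:
item  | manager
------+--------
Carol | NULL   
Aaron | Carol  
Chris | Aaron  
Alice | Aaron  
Fiona | Alice  


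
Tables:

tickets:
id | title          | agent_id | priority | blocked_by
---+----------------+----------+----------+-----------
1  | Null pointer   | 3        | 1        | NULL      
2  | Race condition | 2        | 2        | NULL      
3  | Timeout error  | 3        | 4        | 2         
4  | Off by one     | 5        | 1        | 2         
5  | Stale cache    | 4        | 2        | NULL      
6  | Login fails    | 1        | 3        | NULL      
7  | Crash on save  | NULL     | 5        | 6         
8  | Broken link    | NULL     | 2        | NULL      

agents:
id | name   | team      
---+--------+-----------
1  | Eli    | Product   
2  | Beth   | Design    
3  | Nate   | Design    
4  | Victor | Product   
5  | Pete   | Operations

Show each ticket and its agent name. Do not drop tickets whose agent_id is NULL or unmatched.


LEFT JOIN keeps every row from tickets (the left table); where agent_id has no match in agents, the agent columns become NULL. Walk through each ticket:
  - ticket 1 (Null pointer): agent_id=3 -> matches Nate
  - ticket 2 (Race condition): agent_id=2 -> matches Beth
  - ticket 3 (Timeout error): agent_id=3 -> matches Nate
  - ticket 4 (Off by one): agent_id=5 -> matches Pete
  - ticket 5 (Stale cache): agent_id=4 -> matches Victor
  - ticket 6 (Login fails): agent_id=1 -> matches Eli
  - ticket 7 (Crash on save): agent_id=NULL, no match -> kept with NULL
  - ticket 8 (Broken link): agent_id=NULL, no match -> kept with NULL
All 8 rows appear; 2 have NULL agent.

SQL:
SELECT a.title, b.name AS agent
FROM tickets a
LEFT JOIN agents b ON a.agent_id = b.id

Result:
title          | agent 
---------------+-------
Null pointer   | Nate  
Race condition | Beth  
Timeout error  | Nate  
Off by one     | Pete  
Stale cache    | Victor
Login fails    | Eli   
Crash on save  | NULL  
Broken link    | NULL  


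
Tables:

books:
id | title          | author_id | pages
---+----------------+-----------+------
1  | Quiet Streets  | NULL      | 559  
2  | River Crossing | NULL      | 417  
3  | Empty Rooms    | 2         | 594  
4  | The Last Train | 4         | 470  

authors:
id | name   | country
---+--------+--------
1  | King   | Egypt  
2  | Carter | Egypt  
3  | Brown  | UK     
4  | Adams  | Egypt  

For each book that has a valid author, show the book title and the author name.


INNER JOIN keeps only books rows whose author_id matches an id in authors. Walk through each book:
  - book 1 (Quiet Streets): author_id=NULL, no match -> dropped
  - book 2 (River Crossing): author_id=NULL, no match -> dropped
  - book 3 (Empty Rooms): author_id=2 -> matches Carter
  - book 4 (The Last Train): author_id=4 -> matches Adams
So 2 of 4 rows are dropped.

SQL:
SELECT a.title, b.name AS author
FROM books a
INNER JOIN authors b ON a.author_id = b.id

Result:
title          | author
---------------+-------
Empty Rooms    | Carter
The Last Train | Adams 


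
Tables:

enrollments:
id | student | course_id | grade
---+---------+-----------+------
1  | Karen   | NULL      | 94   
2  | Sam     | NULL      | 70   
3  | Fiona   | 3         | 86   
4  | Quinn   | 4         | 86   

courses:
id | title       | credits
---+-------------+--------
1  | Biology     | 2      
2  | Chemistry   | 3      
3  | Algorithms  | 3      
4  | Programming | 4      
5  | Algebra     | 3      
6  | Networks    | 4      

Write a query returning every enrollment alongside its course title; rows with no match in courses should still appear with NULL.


LEFT JOIN keeps every row from enrollments (the left table); where course_id has no match in courses, the course columns become NULL. Walk through each enrollment:
  - enrollment 1 (Karen): course_id=NULL, no match -> kept with NULL
  - enrollment 2 (Sam): course_id=NULL, no match -> kept with NULL
  - enrollment 3 (Fiona): course_id=3 -> matches Algorithms
  - enrollment 4 (Quinn): course_id=4 -> matches Programming
All 4 rows appear; 2 have NULL course.

SQL:
SELECT a.student, b.title AS course
FROM enrollments a
LEFT JOIN courses b ON a.course_id = b.id

Result:
student | course     
--------+------------
Karen   | NULL       
Sam     | NULL       
Fiona   | Algorithms 
Quinn   | Programming


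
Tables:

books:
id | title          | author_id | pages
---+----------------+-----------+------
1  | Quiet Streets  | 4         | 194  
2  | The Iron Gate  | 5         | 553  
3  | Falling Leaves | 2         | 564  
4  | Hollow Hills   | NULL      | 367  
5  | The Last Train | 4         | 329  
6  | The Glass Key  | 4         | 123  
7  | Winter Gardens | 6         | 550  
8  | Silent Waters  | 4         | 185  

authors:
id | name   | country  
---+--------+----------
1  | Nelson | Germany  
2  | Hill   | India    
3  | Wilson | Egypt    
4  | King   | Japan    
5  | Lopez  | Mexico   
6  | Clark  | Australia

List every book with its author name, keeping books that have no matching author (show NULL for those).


LEFT JOIN keeps every row from books (the left table); where author_id has no match in authors, the author columns become NULL. Walk through each book:
  - book 1 (Quiet Streets): author_id=4 -> matches King
  - book 2 (The Iron Gate): author_id=5 -> matches Lopez
  - book 3 (Falling Leaves): author_id=2 -> matches Hill
  - book 4 (Hollow Hills): author_id=NULL, no match -> kept with NULL
  - book 5 (The Last Train): author_id=4 -> matches King
  - book 6 (The Glass Key): author_id=4 -> matches King
  - book 7 (Winter Gardens): author_id=6 -> matches Clark
  - book 8 (Silent Waters): author_id=4 -> matches King
All 8 rows appear; 1 has NULL author.

SQL:
SELECT a.title, b.name AS author
FROM books a
LEFT JOIN authors b ON a.author_id = b.id

Result:
title          | author
---------------+-------
Quiet Streets  | King  
The Iron Gate  | Lopez 
Falling Leaves | Hill  
Hollow Hills   | NULL  
The Last Train | King  
The Glass Key  | King  
Winter Gardens | Clark 
Silent Waters  | King  


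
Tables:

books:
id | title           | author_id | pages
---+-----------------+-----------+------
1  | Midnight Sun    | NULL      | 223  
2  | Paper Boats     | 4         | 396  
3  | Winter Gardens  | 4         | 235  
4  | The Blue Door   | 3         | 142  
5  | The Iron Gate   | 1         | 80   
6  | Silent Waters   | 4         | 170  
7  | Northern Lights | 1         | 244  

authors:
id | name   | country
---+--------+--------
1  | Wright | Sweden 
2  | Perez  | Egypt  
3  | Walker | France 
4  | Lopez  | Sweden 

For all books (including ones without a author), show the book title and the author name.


LEFT JOIN keeps every row from books (the left table); where author_id has no match in authors, the author columns become NULL. Walk through each book:
  - book 1 (Midnight Sun): author_id=NULL, no match -> kept with NULL
  - book 2 (Paper Boats): author_id=4 -> matches Lopez
  - book 3 (Winter Gardens): author_id=4 -> matches Lopez
  - book 4 (The Blue Door): author_id=3 -> matches Walker
  - book 5 (The Iron Gate): author_id=1 -> matches Wright
  - book 6 (Silent Waters): author_id=4 -> matches Lopez
  - book 7 (Northern Lights): author_id=1 -> matches Wright
All 7 rows appear; 1 has NULL author.

SQL:
SELECT a.title, b.name AS author
FROM books a
LEFT JOIN authors b ON a.author_id = b.id

Result:
title           | author
----------------+-------
Midnight Sun    | NULL  
Paper Boats     | Lopez 
Winter Gardens  | Lopez 
The Blue Door   | Walker
The Iron Gate   | Wright
Silent Waters   | Lopez 
Northern Lights | Wright


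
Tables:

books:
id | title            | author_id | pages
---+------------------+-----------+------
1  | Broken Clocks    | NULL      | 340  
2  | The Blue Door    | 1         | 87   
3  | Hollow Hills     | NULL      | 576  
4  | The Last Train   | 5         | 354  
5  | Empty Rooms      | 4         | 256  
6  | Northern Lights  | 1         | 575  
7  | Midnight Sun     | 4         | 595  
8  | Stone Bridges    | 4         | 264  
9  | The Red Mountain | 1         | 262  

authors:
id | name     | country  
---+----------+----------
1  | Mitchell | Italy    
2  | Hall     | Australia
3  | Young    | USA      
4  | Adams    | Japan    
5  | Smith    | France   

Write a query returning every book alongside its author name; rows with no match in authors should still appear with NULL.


LEFT JOIN keeps every row from books (the left table); where author_id has no match in authors, the author columns become NULL. Walk through each book:
  - book 1 (Broken Clocks): author_id=NULL, no match -> kept with NULL
  - book 2 (The Blue Door): author_id=1 -> matches Mitchell
  - book 3 (Hollow Hills): author_id=NULL, no match -> kept with NULL
  - book 4 (The Last Train): author_id=5 -> matches Smith
  - book 5 (Empty Rooms): author_id=4 -> matches Adams
  - book 6 (Northern Lights): author_id=1 -> matches Mitchell
  - book 7 (Midnight Sun): author_id=4 -> matches Adams
  - book 8 (Stone Bridges): author_id=4 -> matches Adams
  - book 9 (The Red Mountain): author_id=1 -> matches Mitchell
All 9 rows appear; 2 have NULL author.

SQL:
SELECT a.title, b.name AS author
FROM books a
LEFT JOIN authors b ON a.author_id = b.id

Result:
title            | author  
-----------------+---------
Broken Clocks    | NULL    
The Blue Door    | Mitchell
Hollow Hills     | NULL    
The Last Train   | Smith   
Empty Rooms      | Adams   
Northern Lights  | Mitchell
Midnight Sun     | Adams   
Stone Bridges    | Adams   
The Red Mountain | Mitchell


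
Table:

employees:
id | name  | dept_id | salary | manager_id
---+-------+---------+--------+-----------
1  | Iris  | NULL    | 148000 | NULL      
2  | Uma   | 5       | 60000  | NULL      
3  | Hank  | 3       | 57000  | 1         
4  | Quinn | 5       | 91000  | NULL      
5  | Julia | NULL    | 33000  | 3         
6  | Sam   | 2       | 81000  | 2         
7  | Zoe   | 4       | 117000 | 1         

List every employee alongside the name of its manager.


This is a self-join: employees is joined to a second copy of itself, matching each row's manager_id to another row's id. Use LEFT JOIN so rows with manager_id=NULL are kept.
  - employee 1 (Iris): manager_id=NULL -> NULL
  - employee 2 (Uma): manager_id=NULL -> NULL
  - employee 3 (Hank): manager_id=1 -> Iris
  - employee 4 (Quinn): manager_id=NULL -> NULL
  - employee 5 (Julia): manager_id=3 -> Hank
  - employee 6 (Sam): manager_id=2 -> Uma
  - employee 7 (Zoe): manager_id=1 -> Iris

SQL:
SELECT a.name AS item, b.name AS manager
FROM employees a
LEFT JOIN employees b ON a.manager_id = b.id

Result:
item  | manager
------+--------
Iris  | NULL   
Uma   | NULL   
Hank  | Iris   
Quinn | NULL   
Julia | Hank   
Sam   | Uma    
Zoe   | Iris   


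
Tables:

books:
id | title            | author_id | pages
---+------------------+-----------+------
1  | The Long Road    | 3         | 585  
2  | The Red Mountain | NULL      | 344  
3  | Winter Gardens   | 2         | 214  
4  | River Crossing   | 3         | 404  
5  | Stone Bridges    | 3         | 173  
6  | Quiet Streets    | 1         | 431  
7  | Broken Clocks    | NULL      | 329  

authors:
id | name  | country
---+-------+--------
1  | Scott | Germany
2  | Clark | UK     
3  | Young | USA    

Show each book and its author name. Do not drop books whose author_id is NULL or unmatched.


LEFT JOIN keeps every row from books (the left table); where author_id has no match in authors, the author columns become NULL. Walk through each book:
  - book 1 (The Long Road): author_id=3 -> matches Young
  - book 2 (The Red Mountain): author_id=NULL, no match -> kept with NULL
  - book 3 (Winter Gardens): author_id=2 -> matches Clark
  - book 4 (River Crossing): author_id=3 -> matches Young
  - book 5 (Stone Bridges): author_id=3 -> matches Young
  - book 6 (Quiet Streets): author_id=1 -> matches Scott
  - book 7 (Broken Clocks): author_id=NULL, no match -> kept with NULL
All 7 rows appear; 2 have NULL author.

SQL:
SELECT a.title, b.name AS author
FROM books a
LEFT JOIN authors b ON a.author_id = b.id

Result:
title            | author
-----------------+-------
The Long Road    | Young 
The Red Mountain | NULL  
Winter Gardens   | Clark 
River Crossing   | Young 
Stone Bridges    | Young 
Quiet Streets    | Scott 
Broken Clocks    | NULL  


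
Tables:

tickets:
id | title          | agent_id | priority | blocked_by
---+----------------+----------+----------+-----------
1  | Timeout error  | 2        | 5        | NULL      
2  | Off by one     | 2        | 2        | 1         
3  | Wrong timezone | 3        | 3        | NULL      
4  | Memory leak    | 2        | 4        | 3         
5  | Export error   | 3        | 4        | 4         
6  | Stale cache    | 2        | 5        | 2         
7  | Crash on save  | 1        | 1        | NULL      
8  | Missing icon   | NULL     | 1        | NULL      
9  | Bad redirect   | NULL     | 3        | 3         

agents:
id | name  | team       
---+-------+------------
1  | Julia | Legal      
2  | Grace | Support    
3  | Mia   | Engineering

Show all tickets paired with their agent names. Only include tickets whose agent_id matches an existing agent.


INNER JOIN keeps only tickets rows whose agent_id matches an id in agents. Walk through each ticket:
  - ticket 1 (Timeout error): agent_id=2 -> matches Grace
  - ticket 2 (Off by one): agent_id=2 -> matches Grace
  - ticket 3 (Wrong timezone): agent_id=3 -> matches Mia
  - ticket 4 (Memory leak): agent_id=2 -> matches Grace
  - ticket 5 (Export error): agent_id=3 -> matches Mia
  - ticket 6 (Stale cache): agent_id=2 -> matches Grace
  - ticket 7 (Crash on save): agent_id=1 -> matches Julia
  - ticket 8 (Missing icon): agent_id=NULL, no match -> dropped
  - ticket 9 (Bad redirect): agent_id=NULL, no match -> dropped
So 2 of 9 rows are dropped.

SQL:
SELECT a.title, b.name AS agent
FROM tickets a
INNER JOIN agents b ON a.agent_id = b.id

Result:
title          | agent
---------------+------
Timeout error  | Grace
Off by one     | Grace
Wrong timezone | Mia  
Memory leak    | Grace
Export error   | Mia  
Stale cache    | Grace
Crash on save  | Julia


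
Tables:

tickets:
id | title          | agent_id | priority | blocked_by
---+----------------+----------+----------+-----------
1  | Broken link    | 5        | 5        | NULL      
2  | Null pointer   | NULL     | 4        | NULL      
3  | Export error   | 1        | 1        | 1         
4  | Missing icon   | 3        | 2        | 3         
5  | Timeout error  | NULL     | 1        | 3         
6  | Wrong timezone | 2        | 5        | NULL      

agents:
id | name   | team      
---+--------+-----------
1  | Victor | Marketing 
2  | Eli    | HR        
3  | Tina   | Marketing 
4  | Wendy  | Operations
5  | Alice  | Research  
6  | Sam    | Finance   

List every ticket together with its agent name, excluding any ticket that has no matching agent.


INNER JOIN keeps only tickets rows whose agent_id matches an id in agents. Walk through each ticket:
  - ticket 1 (Broken link): agent_id=5 -> matches Alice
  - ticket 2 (Null pointer): agent_id=NULL, no match -> dropped
  - ticket 3 (Export error): agent_id=1 -> matches Victor
  - ticket 4 (Missing icon): agent_id=3 -> matches Tina
  - ticket 5 (Timeout error): agent_id=NULL, no match -> dropped
  - ticket 6 (Wrong timezone): agent_id=2 -> matches Eli
So 2 of 6 rows are dropped.

SQL:
SELECT a.title, b.name AS agent
FROM tickets a
INNER JOIN agents b ON a.agent_id = b.id

Result:
title          | agent 
---------------+-------
Broken link    | Alice 
Export error   | Victor
Missing icon   | Tina  
Wrong timezone | Eli   


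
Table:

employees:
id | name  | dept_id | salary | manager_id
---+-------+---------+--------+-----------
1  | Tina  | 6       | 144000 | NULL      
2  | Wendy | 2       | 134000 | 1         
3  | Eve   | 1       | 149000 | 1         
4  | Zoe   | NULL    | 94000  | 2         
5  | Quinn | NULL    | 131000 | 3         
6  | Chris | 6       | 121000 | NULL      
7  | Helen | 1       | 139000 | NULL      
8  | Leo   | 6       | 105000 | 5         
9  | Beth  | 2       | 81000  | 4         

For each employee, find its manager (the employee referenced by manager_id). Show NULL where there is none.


This is a self-join: employees is joined to a second copy of itself, matching each row's manager_id to another row's id. Use LEFT JOIN so rows with manager_id=NULL are kept.
  - employee 1 (Tina): manager_id=NULL -> NULL
  - employee 2 (Wendy): manager_id=1 -> Tina
  - employee 3 (Eve): manager_id=1 -> Tina
  - employee 4 (Zoe): manager_id=2 -> Wendy
  - employee 5 (Quinn): manager_id=3 -> Eve
  - employee 6 (Chris): manager_id=NULL -> NULL
  - employee 7 (Helen): manager_id=NULL -> NULL
  - employee 8 (Leo): manager_id=5 -> Quinn
  - employee 9 (Beth): manager_id=4 -> Zoe

SQL:
SELECT a.name AS item, b.name AS manager
FROM employees a
LEFT JOIN employees b ON a.manager_id = b.id

Result:
item  | manager
------+--------
Tina  | NULL   
Wendy | Tina   
Eve   | Tina   
Zoe   | Wendy  
Quinn | Eve    
Chris | NULL   
Helen | NULL   
Leo   | Quinn  
Beth  | Zoe    


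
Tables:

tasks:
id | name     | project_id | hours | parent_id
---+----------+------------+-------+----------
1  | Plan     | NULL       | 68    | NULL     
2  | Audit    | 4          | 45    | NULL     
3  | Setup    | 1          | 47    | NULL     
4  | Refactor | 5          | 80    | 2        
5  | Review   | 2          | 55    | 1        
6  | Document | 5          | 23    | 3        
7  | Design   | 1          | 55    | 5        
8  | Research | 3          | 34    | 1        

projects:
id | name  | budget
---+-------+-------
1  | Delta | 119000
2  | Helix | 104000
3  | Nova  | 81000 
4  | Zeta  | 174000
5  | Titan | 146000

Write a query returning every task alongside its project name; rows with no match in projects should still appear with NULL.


LEFT JOIN keeps every row from tasks (the left table); where project_id has no match in projects, the project columns become NULL. Walk through each task:
  - task 1 (Plan): project_id=NULL, no match -> kept with NULL
  - task 2 (Audit): project_id=4 -> matches Zeta
  - task 3 (Setup): project_id=1 -> matches Delta
  - task 4 (Refactor): project_id=5 -> matches Titan
  - task 5 (Review): project_id=2 -> matches Helix
  - task 6 (Document): project_id=5 -> matches Titan
  - task 7 (Design): project_id=1 -> matches Delta
  - task 8 (Research): project_id=3 -> matches Nova
All 8 rows appear; 1 has NULL project.

SQL:
SELECT a.name, b.name AS project
FROM tasks a
LEFT JOIN projects b ON a.project_id = b.id

Result:
name     | project
---------+--------
Plan     | NULL   
Audit    | Zeta   
Setup    | Delta  
Refactor | Titan  
Review   | Helix  
Document | Titan  
Design   | Delta  
Research | Nova   


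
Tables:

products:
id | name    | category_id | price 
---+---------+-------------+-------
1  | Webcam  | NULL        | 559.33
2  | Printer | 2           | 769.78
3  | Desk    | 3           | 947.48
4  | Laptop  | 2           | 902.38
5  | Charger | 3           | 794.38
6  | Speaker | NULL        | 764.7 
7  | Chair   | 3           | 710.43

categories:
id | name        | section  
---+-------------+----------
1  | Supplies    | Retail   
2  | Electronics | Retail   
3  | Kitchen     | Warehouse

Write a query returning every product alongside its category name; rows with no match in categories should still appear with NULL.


LEFT JOIN keeps every row from products (the left table); where category_id has no match in categories, the category columns become NULL. Walk through each product:
  - product 1 (Webcam): category_id=NULL, no match -> kept with NULL
  - product 2 (Printer): category_id=2 -> matches Electronics
  - product 3 (Desk): category_id=3 -> matches Kitchen
  - product 4 (Laptop): category_id=2 -> matches Electronics
  - product 5 (Charger): category_id=3 -> matches Kitchen
  - product 6 (Speaker): category_id=NULL, no match -> kept with NULL
  - product 7 (Chair): category_id=3 -> matches Kitchen
All 7 rows appear; 2 have NULL category.

SQL:
SELECT a.name, b.name AS category
FROM products a
LEFT JOIN categories b ON a.category_id = b.id

Result:
name    | category   
--------+------------
Webcam  | NULL       
Printer | Electronics
Desk    | Kitchen    
Laptop  | Electronics
Charger | Kitchen    
Speaker | NULL       
Chair   | Kitchen    


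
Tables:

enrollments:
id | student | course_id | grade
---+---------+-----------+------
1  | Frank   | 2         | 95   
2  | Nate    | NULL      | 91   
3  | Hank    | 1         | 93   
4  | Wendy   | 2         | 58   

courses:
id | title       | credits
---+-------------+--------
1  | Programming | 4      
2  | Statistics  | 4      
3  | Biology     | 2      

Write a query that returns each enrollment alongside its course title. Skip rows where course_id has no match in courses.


INNER JOIN keeps only enrollments rows whose course_id matches an id in courses. Walk through each enrollment:
  - enrollment 1 (Frank): course_id=2 -> matches Statistics
  - enrollment 2 (Nate): course_id=NULL, no match -> dropped
  - enrollment 3 (Hank): course_id=1 -> matches Programming
  - enrollment 4 (Wendy): course_id=2 -> matches Statistics
So 1 of 4 rows is dropped.

SQL:
SELECT a.student, b.title AS course
FROM enrollments a
INNER JOIN courses b ON a.course_id = b.id

Result:
student | course     
--------+------------
Frank   | Statistics 
Hank    | Programming
Wendy   | Statistics 
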